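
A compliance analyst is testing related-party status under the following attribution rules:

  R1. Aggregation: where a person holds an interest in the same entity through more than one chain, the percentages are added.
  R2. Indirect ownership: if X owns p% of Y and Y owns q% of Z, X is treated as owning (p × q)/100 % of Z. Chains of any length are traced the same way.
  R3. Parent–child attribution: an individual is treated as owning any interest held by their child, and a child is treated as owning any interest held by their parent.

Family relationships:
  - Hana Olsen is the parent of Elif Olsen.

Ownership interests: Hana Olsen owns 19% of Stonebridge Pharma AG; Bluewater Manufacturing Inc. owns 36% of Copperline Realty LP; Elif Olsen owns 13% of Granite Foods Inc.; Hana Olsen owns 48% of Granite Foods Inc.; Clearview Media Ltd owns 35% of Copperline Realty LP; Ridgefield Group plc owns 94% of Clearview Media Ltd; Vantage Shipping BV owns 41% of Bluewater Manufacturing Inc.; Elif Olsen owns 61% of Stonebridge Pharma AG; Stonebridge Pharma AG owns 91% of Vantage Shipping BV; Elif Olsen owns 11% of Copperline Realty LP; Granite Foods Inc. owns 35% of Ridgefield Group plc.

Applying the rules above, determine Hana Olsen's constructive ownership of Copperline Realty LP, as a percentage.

By parent–child attribution (R3), Hana Olsen is treated as also owning Elif Olsen's interest in Granite Foods Inc, giving 48% + 13% = 61%.
By parent–child attribution (R3), Hana Olsen is treated as also owning Elif Olsen's interest in Stonebridge Pharma AG, giving 19% + 61% = 80%.
By parent–child attribution (R3), Hana Olsen is treated as owning Elif Olsen's 11% interest in Copperline Realty LP.
Chain via Granite Foods Inc. → Ridgefield Group plc → Clearview Media Ltd (R2): 61% × 35% × 94% × 35% = 7.02415% of Copperline Realty LP.
Chain via Stonebridge Pharma AG → Vantage Shipping BV → Bluewater Manufacturing Inc. (R2): 80% × 91% × 41% × 36% = 10.74528% of Copperline Realty LP.
Direct interest in Copperline Realty LP: 11%.
Aggregating (R1): 7.02415% + 10.74528% + 11% = 28.76943%.

28.76943%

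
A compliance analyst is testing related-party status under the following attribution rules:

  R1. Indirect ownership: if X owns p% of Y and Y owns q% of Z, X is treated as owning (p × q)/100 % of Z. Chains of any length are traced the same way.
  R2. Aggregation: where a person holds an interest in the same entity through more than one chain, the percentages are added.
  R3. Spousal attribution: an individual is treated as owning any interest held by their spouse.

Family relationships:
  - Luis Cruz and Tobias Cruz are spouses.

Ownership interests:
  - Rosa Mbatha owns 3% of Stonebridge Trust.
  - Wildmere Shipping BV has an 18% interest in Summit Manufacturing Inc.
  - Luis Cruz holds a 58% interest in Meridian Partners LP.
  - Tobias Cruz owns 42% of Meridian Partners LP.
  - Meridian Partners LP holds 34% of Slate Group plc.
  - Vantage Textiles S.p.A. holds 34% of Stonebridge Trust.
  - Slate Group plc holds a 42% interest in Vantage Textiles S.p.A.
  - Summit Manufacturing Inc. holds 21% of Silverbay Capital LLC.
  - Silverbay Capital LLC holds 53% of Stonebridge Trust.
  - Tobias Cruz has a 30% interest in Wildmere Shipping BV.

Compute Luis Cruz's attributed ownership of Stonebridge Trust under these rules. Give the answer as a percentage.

By spousal attribution (R3), Luis Cruz is treated as also owning Tobias Cruz's interest in Meridian Partners LP, giving 58% + 42% = 100%.
By spousal attribution (R3), Luis Cruz is treated as owning Tobias Cruz's 30% interest in Wildmere Shipping BV.
Chain via Meridian Partners LP → Slate Group plc → Vantage Textiles S.p.A. (R1): 100% × 34% × 42% × 34% = 4.8552% of Stonebridge Trust.
Chain via Wildmere Shipping BV → Summit Manufacturing Inc. → Silverbay Capital LLC (R1): 30% × 18% × 21% × 53% = 0.60102% of Stonebridge Trust.
Aggregating (R2): 4.8552% + 0.60102% = 5.45622%.

5.45622%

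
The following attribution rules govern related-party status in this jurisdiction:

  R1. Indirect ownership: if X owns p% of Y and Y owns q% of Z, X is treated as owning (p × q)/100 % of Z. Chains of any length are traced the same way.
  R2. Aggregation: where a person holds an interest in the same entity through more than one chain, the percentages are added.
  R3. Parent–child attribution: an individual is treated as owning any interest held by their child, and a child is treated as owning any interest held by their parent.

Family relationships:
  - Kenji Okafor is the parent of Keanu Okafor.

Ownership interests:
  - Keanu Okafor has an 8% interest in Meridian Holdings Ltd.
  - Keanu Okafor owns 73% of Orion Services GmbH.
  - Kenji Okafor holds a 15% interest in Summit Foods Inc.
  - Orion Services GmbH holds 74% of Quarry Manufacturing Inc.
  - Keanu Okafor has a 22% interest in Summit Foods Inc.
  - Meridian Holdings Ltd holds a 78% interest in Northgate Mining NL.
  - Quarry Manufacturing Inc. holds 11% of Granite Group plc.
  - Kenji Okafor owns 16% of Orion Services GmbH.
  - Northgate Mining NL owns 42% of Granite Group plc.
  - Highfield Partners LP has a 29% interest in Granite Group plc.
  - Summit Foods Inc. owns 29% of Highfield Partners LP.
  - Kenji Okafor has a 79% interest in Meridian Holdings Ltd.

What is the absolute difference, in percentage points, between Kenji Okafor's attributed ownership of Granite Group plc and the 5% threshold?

By parent–child attribution (R3), Kenji Okafor is treated as also owning Keanu Okafor's interest in Summit Foods Inc, giving 15% + 22% = 37%.
By parent–child attribution (R3), Kenji Okafor is treated as also owning Keanu Okafor's interest in Orion Services GmbH, giving 16% + 73% = 89%.
By parent–child attribution (R3), Kenji Okafor is treated as also owning Keanu Okafor's interest in Meridian Holdings Ltd, giving 79% + 8% = 87%.
Chain via Summit Foods Inc. → Highfield Partners LP (R1): 37% × 29% × 29% = 3.1117% of Granite Group plc.
Chain via Orion Services GmbH → Quarry Manufacturing Inc. (R1): 89% × 74% × 11% = 7.2446% of Granite Group plc.
Chain via Meridian Holdings Ltd → Northgate Mining NL (R1): 87% × 78% × 42% = 28.5012% of Granite Group plc.
Aggregating (R2): 3.1117% + 7.2446% + 28.5012% = 38.8575%.
38.8575% exceeds the 5% threshold by 33.8575 percentage points.

33.8575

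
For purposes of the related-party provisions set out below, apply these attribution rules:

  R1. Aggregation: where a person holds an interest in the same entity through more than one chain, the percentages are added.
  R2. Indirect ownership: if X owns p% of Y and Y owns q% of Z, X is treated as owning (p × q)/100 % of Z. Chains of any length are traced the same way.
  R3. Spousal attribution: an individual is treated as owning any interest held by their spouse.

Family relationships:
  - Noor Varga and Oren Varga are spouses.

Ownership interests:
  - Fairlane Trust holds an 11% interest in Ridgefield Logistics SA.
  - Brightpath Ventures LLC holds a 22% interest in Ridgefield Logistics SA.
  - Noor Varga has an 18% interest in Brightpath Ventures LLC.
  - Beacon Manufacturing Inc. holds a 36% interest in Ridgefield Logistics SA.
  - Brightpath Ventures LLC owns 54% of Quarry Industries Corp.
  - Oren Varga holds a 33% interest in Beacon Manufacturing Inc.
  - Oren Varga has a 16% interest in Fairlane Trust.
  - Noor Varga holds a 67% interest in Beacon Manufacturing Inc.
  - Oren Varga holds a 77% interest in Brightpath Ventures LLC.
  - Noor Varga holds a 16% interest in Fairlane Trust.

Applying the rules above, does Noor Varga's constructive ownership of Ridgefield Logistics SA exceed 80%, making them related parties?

By spousal attribution (R3), Noor Varga is treated as also owning Oren Varga's interest in Fairlane Trust, giving 16% + 16% = 32%.
By spousal attribution (R3), Noor Varga is treated as also owning Oren Varga's interest in Beacon Manufacturing Inc, giving 67% + 33% = 100%.
By spousal attribution (R3), Noor Varga is treated as also owning Oren Varga's interest in Brightpath Ventures LLC, giving 18% + 77% = 95%.
Chain via Fairlane Trust (R2): 32% × 11% = 3.52% of Ridgefield Logistics SA.
Chain via Beacon Manufacturing Inc. (R2): 100% × 36% = 36% of Ridgefield Logistics SA.
Chain via Brightpath Ventures LLC (R2): 95% × 22% = 20.9% of Ridgefield Logistics SA.
Aggregating (R1): 3.52% + 36% + 20.9% = 60.42%.
60.42% does not exceed the 80% threshold, so Noor is not a related party to Ridgefield Logistics SA.

No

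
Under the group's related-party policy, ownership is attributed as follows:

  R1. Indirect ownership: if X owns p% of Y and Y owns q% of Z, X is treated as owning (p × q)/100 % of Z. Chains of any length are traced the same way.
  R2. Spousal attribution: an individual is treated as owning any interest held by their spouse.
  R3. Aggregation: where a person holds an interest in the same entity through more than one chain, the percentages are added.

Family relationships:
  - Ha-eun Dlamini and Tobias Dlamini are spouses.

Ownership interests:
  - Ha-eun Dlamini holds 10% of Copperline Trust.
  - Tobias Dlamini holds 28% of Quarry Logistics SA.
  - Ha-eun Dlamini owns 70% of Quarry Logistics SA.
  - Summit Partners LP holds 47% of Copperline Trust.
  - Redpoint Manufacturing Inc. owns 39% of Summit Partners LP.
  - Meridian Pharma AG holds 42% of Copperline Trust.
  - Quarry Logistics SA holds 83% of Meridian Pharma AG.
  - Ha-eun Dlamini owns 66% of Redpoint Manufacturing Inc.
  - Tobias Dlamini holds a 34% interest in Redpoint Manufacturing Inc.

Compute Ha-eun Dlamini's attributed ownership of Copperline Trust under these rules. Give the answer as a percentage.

By spousal attribution (R2), Ha-eun Dlamini is treated as also owning Tobias Dlamini's interest in Quarry Logistics SA, giving 70% + 28% = 98%.
By spousal attribution (R2), Ha-eun Dlamini is treated as also owning Tobias Dlamini's interest in Redpoint Manufacturing Inc, giving 66% + 34% = 100%.
Chain via Quarry Logistics SA → Meridian Pharma AG (R1): 98% × 83% × 42% = 34.1628% of Copperline Trust.
Chain via Redpoint Manufacturing Inc. → Summit Partners LP (R1): 100% × 39% × 47% = 18.33% of Copperline Trust.
Direct interest in Copperline Trust: 10%.
Aggregating (R3): 34.1628% + 18.33% + 10% = 62.4928%.

62.4928%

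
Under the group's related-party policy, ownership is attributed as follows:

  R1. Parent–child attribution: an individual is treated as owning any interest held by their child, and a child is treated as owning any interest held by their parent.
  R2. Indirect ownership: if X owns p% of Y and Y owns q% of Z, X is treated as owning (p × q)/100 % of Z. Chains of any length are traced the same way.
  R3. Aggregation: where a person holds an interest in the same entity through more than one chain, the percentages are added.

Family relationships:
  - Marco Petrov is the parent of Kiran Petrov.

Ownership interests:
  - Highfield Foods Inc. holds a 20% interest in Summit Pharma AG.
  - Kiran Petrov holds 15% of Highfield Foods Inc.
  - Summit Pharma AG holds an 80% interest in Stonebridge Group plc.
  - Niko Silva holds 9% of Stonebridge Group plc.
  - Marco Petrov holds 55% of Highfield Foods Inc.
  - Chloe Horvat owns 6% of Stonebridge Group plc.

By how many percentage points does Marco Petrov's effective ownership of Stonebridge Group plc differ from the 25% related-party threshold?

13.8

By parent–child attribution (R1), Marco Petrov is treated as also owning Kiran Petrov's interest in Highfield Foods Inc, giving 55% + 15% = 70%.
Chain via Highfield Foods Inc. → Summit Pharma AG (R2): 70% × 20% × 80% = 11.2% of Stonebridge Group plc.
11.2% falls short of the 25% threshold by 13.8 percentage points.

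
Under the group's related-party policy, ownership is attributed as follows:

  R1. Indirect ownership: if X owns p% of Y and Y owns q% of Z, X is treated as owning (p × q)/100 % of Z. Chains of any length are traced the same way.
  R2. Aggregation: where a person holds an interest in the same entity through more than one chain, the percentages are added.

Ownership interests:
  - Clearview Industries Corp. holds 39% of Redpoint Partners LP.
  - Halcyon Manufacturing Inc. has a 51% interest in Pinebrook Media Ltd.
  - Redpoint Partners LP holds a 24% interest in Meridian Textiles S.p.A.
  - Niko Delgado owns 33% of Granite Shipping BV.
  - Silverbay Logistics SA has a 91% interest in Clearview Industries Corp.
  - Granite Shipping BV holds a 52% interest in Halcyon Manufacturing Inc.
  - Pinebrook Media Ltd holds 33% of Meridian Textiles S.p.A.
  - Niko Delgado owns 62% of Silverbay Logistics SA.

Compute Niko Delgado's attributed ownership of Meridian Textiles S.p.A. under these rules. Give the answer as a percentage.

Chain via Granite Shipping BV → Halcyon Manufacturing Inc. → Pinebrook Media Ltd (R1): 33% × 52% × 51% × 33% = 2.888028% of Meridian Textiles S.p.A.
Chain via Silverbay Logistics SA → Clearview Industries Corp. → Redpoint Partners LP (R1): 62% × 91% × 39% × 24% = 5.280912% of Meridian Textiles S.p.A.
Aggregating (R2): 2.888028% + 5.280912% = 8.16894%.

8.16894%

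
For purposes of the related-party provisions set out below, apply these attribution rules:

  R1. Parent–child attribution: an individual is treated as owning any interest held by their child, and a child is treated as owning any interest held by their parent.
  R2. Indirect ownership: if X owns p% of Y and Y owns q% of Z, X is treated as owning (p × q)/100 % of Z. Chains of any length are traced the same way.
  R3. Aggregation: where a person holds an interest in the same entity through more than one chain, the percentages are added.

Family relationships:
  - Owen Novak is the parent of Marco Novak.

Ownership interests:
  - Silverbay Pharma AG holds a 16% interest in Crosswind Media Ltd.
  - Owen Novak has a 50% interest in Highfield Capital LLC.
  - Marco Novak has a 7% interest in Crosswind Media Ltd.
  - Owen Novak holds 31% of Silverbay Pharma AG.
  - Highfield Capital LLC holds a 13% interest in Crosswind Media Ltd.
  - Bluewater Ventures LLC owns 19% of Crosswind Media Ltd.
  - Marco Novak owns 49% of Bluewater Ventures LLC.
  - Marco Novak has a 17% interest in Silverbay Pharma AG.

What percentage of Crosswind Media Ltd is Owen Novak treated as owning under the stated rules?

30.49%

By parent–child attribution (R1), Owen Novak is treated as also owning Marco Novak's interest in Silverbay Pharma AG, giving 31% + 17% = 48%.
By parent–child attribution (R1), Owen Novak is treated as owning Marco Novak's 49% interest in Bluewater Ventures LLC.
By parent–child attribution (R1), Owen Novak is treated as owning Marco Novak's 7% interest in Crosswind Media Ltd.
Chain via Silverbay Pharma AG (R2): 48% × 16% = 7.68% of Crosswind Media Ltd.
Chain via Highfield Capital LLC (R2): 50% × 13% = 6.5% of Crosswind Media Ltd.
Chain via Bluewater Ventures LLC (R2): 49% × 19% = 9.31% of Crosswind Media Ltd.
Direct interest in Crosswind Media Ltd: 7%.
Aggregating (R3): 7.68% + 6.5% + 9.31% + 7% = 30.49%.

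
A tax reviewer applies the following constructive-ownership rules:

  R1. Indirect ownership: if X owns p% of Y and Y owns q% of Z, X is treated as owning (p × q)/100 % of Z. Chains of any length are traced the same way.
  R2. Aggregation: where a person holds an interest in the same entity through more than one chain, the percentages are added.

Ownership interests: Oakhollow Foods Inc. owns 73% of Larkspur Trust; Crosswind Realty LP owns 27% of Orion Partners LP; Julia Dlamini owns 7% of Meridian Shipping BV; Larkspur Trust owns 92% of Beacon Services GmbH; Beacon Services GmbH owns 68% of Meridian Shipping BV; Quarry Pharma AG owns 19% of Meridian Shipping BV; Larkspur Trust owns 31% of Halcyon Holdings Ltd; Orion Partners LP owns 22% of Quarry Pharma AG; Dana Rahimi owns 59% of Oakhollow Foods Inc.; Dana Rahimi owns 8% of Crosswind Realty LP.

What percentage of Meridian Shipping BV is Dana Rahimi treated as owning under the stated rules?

27.03488%

Chain via Oakhollow Foods Inc. → Larkspur Trust → Beacon Services GmbH (R1): 59% × 73% × 92% × 68% = 26.944592% of Meridian Shipping BV.
Chain via Crosswind Realty LP → Orion Partners LP → Quarry Pharma AG (R1): 8% × 27% × 22% × 19% = 0.090288% of Meridian Shipping BV.
Aggregating (R2): 26.944592% + 0.090288% = 27.03488%.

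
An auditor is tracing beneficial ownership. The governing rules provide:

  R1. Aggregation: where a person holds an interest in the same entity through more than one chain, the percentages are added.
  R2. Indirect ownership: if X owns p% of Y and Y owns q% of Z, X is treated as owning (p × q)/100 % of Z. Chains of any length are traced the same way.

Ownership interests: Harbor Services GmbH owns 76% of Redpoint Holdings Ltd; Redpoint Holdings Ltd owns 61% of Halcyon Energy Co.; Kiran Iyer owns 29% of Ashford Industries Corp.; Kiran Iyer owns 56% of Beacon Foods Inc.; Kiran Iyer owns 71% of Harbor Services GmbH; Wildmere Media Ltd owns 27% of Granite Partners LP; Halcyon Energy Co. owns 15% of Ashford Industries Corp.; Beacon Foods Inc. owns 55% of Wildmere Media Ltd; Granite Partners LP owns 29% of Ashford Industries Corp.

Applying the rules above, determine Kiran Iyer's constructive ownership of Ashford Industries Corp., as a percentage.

Chain via Beacon Foods Inc. → Wildmere Media Ltd → Granite Partners LP (R2): 56% × 55% × 27% × 29% = 2.41164% of Ashford Industries Corp.
Chain via Harbor Services GmbH → Redpoint Holdings Ltd → Halcyon Energy Co. (R2): 71% × 76% × 61% × 15% = 4.93734% of Ashford Industries Corp.
Direct interest in Ashford Industries Corp: 29%.
Aggregating (R1): 2.41164% + 4.93734% + 29% = 36.34898%.

36.34898%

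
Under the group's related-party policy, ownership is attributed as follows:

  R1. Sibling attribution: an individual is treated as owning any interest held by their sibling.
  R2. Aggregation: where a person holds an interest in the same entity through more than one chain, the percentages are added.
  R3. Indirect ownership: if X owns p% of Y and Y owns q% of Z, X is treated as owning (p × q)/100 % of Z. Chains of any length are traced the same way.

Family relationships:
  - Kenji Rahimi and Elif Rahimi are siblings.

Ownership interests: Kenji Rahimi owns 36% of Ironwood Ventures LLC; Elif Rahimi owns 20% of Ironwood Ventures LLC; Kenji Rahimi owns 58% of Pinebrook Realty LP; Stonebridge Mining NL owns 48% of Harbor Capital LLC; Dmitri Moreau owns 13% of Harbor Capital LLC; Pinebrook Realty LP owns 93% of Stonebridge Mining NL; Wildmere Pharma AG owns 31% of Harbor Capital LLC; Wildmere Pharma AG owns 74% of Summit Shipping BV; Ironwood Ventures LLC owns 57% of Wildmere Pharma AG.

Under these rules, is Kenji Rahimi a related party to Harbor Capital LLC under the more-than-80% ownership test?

By sibling attribution (R1), Kenji Rahimi is treated as also owning Elif Rahimi's interest in Ironwood Ventures LLC, giving 36% + 20% = 56%.
Chain via Ironwood Ventures LLC → Wildmere Pharma AG (R3): 56% × 57% × 31% = 9.8952% of Harbor Capital LLC.
Chain via Pinebrook Realty LP → Stonebridge Mining NL (R3): 58% × 93% × 48% = 25.8912% of Harbor Capital LLC.
Aggregating (R2): 9.8952% + 25.8912% = 35.7864%.
35.7864% does not exceed the 80% threshold, so Kenji is not a related party to Harbor Capital LLC.

No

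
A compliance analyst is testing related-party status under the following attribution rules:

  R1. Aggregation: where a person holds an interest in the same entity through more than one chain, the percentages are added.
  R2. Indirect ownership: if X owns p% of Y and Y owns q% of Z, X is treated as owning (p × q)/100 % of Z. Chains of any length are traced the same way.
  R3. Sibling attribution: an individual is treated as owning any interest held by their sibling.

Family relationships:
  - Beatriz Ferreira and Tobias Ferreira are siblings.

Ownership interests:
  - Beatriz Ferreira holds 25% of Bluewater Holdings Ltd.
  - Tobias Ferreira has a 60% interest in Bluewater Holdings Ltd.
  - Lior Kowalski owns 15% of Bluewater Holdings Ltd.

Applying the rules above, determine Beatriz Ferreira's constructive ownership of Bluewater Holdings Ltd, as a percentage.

85%

By sibling attribution (R3), Beatriz Ferreira is treated as also owning Tobias Ferreira's interest in Bluewater Holdings Ltd, giving 25% + 60% = 85%.
Direct interest in Bluewater Holdings Ltd: 85%.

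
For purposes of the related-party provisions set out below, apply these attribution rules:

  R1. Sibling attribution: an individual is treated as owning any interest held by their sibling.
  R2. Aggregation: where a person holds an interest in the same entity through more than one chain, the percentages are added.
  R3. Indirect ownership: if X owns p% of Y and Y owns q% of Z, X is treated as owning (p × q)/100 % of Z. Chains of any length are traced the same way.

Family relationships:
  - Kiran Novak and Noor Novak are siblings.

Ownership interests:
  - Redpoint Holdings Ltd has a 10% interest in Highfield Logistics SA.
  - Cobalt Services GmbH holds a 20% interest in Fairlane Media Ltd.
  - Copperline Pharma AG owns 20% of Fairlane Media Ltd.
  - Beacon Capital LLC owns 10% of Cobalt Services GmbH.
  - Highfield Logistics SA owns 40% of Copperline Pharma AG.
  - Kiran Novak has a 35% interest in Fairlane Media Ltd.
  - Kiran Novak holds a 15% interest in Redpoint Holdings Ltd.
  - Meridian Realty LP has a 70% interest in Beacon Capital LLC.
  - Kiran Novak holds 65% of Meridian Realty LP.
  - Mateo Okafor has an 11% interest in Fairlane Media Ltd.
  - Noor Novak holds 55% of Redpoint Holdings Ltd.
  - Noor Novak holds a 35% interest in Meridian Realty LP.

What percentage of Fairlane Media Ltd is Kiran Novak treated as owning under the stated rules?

By sibling attribution (R1), Kiran Novak is treated as also owning Noor Novak's interest in Redpoint Holdings Ltd, giving 15% + 55% = 70%.
By sibling attribution (R1), Kiran Novak is treated as also owning Noor Novak's interest in Meridian Realty LP, giving 65% + 35% = 100%.
Chain via Redpoint Holdings Ltd → Highfield Logistics SA → Copperline Pharma AG (R3): 70% × 10% × 40% × 20% = 0.56% of Fairlane Media Ltd.
Chain via Meridian Realty LP → Beacon Capital LLC → Cobalt Services GmbH (R3): 100% × 70% × 10% × 20% = 1.4% of Fairlane Media Ltd.
Direct interest in Fairlane Media Ltd: 35%.
Aggregating (R2): 0.56% + 1.4% + 35% = 36.96%.

36.96%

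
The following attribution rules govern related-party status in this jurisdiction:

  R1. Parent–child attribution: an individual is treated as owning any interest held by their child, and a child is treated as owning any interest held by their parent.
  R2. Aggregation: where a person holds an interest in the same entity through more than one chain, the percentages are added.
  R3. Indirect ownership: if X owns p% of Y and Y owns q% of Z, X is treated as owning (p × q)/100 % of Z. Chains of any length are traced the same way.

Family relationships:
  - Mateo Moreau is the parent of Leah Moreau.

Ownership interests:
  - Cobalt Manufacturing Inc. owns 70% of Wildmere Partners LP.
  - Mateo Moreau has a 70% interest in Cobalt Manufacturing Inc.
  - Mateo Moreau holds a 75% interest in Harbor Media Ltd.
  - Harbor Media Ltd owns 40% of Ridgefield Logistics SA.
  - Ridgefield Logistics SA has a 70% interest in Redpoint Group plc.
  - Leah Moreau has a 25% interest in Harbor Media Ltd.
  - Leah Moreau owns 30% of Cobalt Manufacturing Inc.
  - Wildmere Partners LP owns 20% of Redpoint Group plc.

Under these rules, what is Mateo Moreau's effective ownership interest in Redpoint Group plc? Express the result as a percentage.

By parent–child attribution (R1), Mateo Moreau is treated as also owning Leah Moreau's interest in Harbor Media Ltd, giving 75% + 25% = 100%.
By parent–child attribution (R1), Mateo Moreau is treated as also owning Leah Moreau's interest in Cobalt Manufacturing Inc, giving 70% + 30% = 100%.
Chain via Harbor Media Ltd → Ridgefield Logistics SA (R3): 100% × 40% × 70% = 28% of Redpoint Group plc.
Chain via Cobalt Manufacturing Inc. → Wildmere Partners LP (R3): 100% × 70% × 20% = 14% of Redpoint Group plc.
Aggregating (R2): 28% + 14% = 42%.

42%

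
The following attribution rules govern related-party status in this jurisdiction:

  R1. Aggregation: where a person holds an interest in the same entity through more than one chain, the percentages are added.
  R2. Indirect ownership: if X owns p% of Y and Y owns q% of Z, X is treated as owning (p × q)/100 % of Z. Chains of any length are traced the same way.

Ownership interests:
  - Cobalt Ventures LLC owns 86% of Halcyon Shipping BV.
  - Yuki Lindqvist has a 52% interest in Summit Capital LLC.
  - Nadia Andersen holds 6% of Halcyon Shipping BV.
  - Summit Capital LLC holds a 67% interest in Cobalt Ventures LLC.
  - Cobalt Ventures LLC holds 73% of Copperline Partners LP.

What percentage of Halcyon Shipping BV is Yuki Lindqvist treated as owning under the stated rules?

29.9624%

Chain via Summit Capital LLC → Cobalt Ventures LLC (R2): 52% × 67% × 86% = 29.9624% of Halcyon Shipping BV.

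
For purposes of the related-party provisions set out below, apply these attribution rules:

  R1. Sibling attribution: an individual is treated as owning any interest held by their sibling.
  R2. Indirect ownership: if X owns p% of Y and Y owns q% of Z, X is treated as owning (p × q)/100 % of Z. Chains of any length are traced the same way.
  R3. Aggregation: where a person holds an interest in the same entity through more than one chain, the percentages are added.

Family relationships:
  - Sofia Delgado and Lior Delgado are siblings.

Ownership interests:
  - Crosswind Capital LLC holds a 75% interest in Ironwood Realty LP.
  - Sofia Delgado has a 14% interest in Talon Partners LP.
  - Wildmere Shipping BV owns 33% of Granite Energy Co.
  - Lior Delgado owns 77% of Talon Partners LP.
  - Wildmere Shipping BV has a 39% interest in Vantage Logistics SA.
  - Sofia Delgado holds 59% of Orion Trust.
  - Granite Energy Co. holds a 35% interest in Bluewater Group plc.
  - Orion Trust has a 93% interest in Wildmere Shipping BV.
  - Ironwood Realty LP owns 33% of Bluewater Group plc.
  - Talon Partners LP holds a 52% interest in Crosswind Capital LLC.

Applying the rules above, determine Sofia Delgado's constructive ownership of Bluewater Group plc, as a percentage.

By sibling attribution (R1), Sofia Delgado is treated as also owning Lior Delgado's interest in Talon Partners LP, giving 14% + 77% = 91%.
Chain via Talon Partners LP → Crosswind Capital LLC → Ironwood Realty LP (R2): 91% × 52% × 75% × 33% = 11.7117% of Bluewater Group plc.
Chain via Orion Trust → Wildmere Shipping BV → Granite Energy Co. (R2): 59% × 93% × 33% × 35% = 6.337485% of Bluewater Group plc.
Aggregating (R3): 11.7117% + 6.337485% = 18.049185%.

18.049185%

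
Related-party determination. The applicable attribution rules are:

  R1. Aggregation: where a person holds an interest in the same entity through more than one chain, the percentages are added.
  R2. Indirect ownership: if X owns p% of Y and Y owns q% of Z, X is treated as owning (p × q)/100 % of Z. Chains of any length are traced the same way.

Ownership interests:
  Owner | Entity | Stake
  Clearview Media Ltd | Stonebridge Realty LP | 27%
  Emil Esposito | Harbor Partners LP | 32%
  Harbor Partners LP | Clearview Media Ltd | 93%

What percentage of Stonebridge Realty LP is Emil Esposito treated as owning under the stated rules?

8.0352%

Chain via Harbor Partners LP → Clearview Media Ltd (R2): 32% × 93% × 27% = 8.0352% of Stonebridge Realty LP.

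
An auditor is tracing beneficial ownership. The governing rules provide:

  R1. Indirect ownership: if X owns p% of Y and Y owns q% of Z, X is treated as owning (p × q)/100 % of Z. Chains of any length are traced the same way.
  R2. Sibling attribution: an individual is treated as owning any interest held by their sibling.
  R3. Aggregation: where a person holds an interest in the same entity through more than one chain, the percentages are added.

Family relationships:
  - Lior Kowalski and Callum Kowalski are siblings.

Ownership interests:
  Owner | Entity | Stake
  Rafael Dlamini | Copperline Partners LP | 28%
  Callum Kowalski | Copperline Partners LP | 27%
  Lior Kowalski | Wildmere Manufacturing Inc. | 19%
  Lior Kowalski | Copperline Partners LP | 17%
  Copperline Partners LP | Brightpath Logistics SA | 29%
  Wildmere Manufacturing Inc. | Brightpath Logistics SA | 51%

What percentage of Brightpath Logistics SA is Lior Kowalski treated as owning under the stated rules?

22.45%

By sibling attribution (R2), Lior Kowalski is treated as also owning Callum Kowalski's interest in Copperline Partners LP, giving 17% + 27% = 44%.
Chain via Wildmere Manufacturing Inc. (R1): 19% × 51% = 9.69% of Brightpath Logistics SA.
Chain via Copperline Partners LP (R1): 44% × 29% = 12.76% of Brightpath Logistics SA.
Aggregating (R3): 9.69% + 12.76% = 22.45%.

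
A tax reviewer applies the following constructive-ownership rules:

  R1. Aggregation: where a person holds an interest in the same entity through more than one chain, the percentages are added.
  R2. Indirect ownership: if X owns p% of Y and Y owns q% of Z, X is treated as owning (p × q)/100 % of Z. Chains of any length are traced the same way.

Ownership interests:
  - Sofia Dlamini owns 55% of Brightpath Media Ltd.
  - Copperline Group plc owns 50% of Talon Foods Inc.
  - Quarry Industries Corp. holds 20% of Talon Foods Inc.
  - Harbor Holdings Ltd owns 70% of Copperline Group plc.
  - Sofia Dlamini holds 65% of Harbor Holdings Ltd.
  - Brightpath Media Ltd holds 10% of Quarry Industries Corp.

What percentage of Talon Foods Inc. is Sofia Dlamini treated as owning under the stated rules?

Chain via Harbor Holdings Ltd → Copperline Group plc (R2): 65% × 70% × 50% = 22.75% of Talon Foods Inc.
Chain via Brightpath Media Ltd → Quarry Industries Corp. (R2): 55% × 10% × 20% = 1.1% of Talon Foods Inc.
Aggregating (R1): 22.75% + 1.1% = 23.85%.

23.85%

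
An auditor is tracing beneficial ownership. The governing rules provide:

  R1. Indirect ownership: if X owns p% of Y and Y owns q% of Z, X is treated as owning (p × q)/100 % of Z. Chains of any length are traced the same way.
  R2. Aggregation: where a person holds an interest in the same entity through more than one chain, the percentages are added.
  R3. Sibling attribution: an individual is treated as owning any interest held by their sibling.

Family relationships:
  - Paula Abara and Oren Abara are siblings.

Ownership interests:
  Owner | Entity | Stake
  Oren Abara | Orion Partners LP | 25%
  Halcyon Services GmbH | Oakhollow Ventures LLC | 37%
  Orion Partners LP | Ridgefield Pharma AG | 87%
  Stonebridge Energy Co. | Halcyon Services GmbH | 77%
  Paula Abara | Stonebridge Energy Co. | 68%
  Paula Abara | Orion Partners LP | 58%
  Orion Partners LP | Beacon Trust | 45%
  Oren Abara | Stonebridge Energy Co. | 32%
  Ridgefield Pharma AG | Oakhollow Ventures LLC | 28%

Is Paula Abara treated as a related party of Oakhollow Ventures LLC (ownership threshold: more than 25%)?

By sibling attribution (R3), Paula Abara is treated as also owning Oren Abara's interest in Orion Partners LP, giving 58% + 25% = 83%.
By sibling attribution (R3), Paula Abara is treated as also owning Oren Abara's interest in Stonebridge Energy Co, giving 68% + 32% = 100%.
Chain via Orion Partners LP → Ridgefield Pharma AG (R1): 83% × 87% × 28% = 20.2188% of Oakhollow Ventures LLC.
Chain via Stonebridge Energy Co. → Halcyon Services GmbH (R1): 100% × 77% × 37% = 28.49% of Oakhollow Ventures LLC.
Aggregating (R2): 20.2188% + 28.49% = 48.7088%.
48.7088% exceeds the 25% threshold, so Paula is a related party to Oakhollow Ventures LLC.

Yes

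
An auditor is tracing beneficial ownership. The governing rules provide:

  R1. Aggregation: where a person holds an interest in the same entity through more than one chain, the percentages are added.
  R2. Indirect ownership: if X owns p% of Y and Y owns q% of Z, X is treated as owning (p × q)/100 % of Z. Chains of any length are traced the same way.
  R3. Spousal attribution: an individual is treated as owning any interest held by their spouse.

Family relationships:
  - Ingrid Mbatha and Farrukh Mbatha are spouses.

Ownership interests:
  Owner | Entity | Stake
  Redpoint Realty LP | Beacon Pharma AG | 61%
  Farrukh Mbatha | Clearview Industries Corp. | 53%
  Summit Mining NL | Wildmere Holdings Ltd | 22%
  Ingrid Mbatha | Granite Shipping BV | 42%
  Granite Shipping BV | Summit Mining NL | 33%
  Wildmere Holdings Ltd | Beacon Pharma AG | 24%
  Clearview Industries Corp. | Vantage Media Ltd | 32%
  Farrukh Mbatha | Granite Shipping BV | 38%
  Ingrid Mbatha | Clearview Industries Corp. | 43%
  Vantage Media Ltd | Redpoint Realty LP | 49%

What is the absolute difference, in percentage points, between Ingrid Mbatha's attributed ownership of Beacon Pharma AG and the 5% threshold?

By spousal attribution (R3), Ingrid Mbatha is treated as also owning Farrukh Mbatha's interest in Clearview Industries Corp, giving 43% + 53% = 96%.
By spousal attribution (R3), Ingrid Mbatha is treated as also owning Farrukh Mbatha's interest in Granite Shipping BV, giving 42% + 38% = 80%.
Chain via Clearview Industries Corp. → Vantage Media Ltd → Redpoint Realty LP (R2): 96% × 32% × 49% × 61% = 9.182208% of Beacon Pharma AG.
Chain via Granite Shipping BV → Summit Mining NL → Wildmere Holdings Ltd (R2): 80% × 33% × 22% × 24% = 1.39392% of Beacon Pharma AG.
Aggregating (R1): 9.182208% + 1.39392% = 10.576128%.
10.576128% exceeds the 5% threshold by 5.576128 percentage points.

5.576128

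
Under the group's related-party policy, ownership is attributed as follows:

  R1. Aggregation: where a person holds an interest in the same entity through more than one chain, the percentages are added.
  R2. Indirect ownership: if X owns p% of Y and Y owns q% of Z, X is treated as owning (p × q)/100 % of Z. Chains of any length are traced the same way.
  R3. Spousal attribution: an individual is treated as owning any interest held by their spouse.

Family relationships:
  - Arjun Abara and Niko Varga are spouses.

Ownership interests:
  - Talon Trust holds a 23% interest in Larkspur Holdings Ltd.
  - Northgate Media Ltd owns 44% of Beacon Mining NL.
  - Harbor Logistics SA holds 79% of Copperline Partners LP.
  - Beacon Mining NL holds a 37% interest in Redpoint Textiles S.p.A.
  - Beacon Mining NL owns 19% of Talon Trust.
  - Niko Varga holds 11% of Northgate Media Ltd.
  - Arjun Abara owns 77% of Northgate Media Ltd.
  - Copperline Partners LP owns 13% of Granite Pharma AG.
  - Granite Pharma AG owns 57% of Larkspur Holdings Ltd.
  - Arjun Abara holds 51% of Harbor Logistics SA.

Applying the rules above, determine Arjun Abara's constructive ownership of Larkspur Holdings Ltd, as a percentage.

4.677553%

By spousal attribution (R3), Arjun Abara is treated as also owning Niko Varga's interest in Northgate Media Ltd, giving 77% + 11% = 88%.
Chain via Northgate Media Ltd → Beacon Mining NL → Talon Trust (R2): 88% × 44% × 19% × 23% = 1.692064% of Larkspur Holdings Ltd.
Chain via Harbor Logistics SA → Copperline Partners LP → Granite Pharma AG (R2): 51% × 79% × 13% × 57% = 2.985489% of Larkspur Holdings Ltd.
Aggregating (R1): 1.692064% + 2.985489% = 4.677553%.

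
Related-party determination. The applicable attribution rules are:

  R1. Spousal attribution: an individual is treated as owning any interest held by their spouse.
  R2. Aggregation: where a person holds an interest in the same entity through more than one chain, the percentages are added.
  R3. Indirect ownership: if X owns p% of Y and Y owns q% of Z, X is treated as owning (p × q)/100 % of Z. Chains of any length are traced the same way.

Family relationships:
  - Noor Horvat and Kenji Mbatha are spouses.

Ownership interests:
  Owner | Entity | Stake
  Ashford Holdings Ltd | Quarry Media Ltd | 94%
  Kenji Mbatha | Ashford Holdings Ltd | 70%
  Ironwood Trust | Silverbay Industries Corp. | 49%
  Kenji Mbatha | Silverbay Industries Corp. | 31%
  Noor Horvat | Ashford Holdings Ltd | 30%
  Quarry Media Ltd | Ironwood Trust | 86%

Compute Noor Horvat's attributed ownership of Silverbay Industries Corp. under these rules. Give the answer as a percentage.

70.6116%

By spousal attribution (R1), Noor Horvat is treated as also owning Kenji Mbatha's interest in Ashford Holdings Ltd, giving 30% + 70% = 100%.
By spousal attribution (R1), Noor Horvat is treated as owning Kenji Mbatha's 31% interest in Silverbay Industries Corp.
Chain via Ashford Holdings Ltd → Quarry Media Ltd → Ironwood Trust (R3): 100% × 94% × 86% × 49% = 39.6116% of Silverbay Industries Corp.
Direct interest in Silverbay Industries Corp: 31%.
Aggregating (R2): 39.6116% + 31% = 70.6116%.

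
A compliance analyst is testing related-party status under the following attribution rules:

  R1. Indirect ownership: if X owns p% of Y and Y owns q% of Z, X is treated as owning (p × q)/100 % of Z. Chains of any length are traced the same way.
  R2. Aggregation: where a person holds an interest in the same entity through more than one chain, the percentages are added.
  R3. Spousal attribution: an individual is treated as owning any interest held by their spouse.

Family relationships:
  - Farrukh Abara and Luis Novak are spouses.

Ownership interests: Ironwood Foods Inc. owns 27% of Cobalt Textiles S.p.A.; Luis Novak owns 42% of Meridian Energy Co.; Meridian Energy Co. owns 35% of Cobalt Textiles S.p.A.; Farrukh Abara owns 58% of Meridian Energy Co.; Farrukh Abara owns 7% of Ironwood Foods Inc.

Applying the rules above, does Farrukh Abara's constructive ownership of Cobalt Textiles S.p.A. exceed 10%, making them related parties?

By spousal attribution (R3), Farrukh Abara is treated as also owning Luis Novak's interest in Meridian Energy Co, giving 58% + 42% = 100%.
Chain via Meridian Energy Co. (R1): 100% × 35% = 35% of Cobalt Textiles S.p.A.
Chain via Ironwood Foods Inc. (R1): 7% × 27% = 1.89% of Cobalt Textiles S.p.A.
Aggregating (R2): 35% + 1.89% = 36.89%.
36.89% exceeds the 10% threshold, so Farrukh is a related party to Cobalt Textiles S.p.A.

Yes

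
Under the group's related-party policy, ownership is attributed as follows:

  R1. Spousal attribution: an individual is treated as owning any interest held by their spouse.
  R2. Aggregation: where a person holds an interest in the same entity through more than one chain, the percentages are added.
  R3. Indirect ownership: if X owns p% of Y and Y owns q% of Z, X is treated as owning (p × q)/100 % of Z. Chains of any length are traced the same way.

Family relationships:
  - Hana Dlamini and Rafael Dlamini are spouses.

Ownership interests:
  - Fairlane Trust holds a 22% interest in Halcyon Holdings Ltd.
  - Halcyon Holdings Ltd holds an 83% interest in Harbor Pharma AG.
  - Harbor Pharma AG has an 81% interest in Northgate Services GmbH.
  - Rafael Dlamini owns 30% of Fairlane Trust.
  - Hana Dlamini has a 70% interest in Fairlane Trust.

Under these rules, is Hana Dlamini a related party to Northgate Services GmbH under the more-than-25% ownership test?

No

By spousal attribution (R1), Hana Dlamini is treated as also owning Rafael Dlamini's interest in Fairlane Trust, giving 70% + 30% = 100%.
Chain via Fairlane Trust → Halcyon Holdings Ltd → Harbor Pharma AG (R3): 100% × 22% × 83% × 81% = 14.7906% of Northgate Services GmbH.
14.7906% does not exceed the 25% threshold, so Hana is not a related party to Northgate Services GmbH.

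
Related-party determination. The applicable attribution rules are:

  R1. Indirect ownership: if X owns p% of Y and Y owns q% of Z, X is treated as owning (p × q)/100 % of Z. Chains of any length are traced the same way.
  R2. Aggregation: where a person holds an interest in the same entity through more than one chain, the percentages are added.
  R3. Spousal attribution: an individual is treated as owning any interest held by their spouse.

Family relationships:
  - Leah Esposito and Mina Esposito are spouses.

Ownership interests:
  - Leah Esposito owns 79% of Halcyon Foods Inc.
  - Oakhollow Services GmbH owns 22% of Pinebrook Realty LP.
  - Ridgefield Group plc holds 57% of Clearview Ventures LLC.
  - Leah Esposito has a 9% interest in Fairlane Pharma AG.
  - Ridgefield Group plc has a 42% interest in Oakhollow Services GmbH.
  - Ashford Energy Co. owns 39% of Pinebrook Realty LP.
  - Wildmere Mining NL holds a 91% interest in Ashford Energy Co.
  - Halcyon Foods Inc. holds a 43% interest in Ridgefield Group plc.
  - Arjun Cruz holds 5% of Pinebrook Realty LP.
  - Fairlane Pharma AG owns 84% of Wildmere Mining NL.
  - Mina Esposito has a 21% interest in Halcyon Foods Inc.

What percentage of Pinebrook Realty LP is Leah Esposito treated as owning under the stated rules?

By spousal attribution (R3), Leah Esposito is treated as also owning Mina Esposito's interest in Halcyon Foods Inc, giving 79% + 21% = 100%.
Chain via Halcyon Foods Inc. → Ridgefield Group plc → Oakhollow Services GmbH (R1): 100% × 43% × 42% × 22% = 3.9732% of Pinebrook Realty LP.
Chain via Fairlane Pharma AG → Wildmere Mining NL → Ashford Energy Co. (R1): 9% × 84% × 91% × 39% = 2.683044% of Pinebrook Realty LP.
Aggregating (R2): 3.9732% + 2.683044% = 6.656244%.

6.656244%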